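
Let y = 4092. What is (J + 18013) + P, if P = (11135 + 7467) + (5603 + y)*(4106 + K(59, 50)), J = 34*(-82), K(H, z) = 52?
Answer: 40345637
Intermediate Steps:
J = -2788
P = 40330412 (P = (11135 + 7467) + (5603 + 4092)*(4106 + 52) = 18602 + 9695*4158 = 18602 + 40311810 = 40330412)
(J + 18013) + P = (-2788 + 18013) + 40330412 = 15225 + 40330412 = 40345637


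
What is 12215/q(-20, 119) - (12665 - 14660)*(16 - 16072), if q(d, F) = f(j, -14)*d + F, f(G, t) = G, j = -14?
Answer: -1825806295/57 ≈ -3.2032e+7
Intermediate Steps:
q(d, F) = F - 14*d (q(d, F) = -14*d + F = F - 14*d)
12215/q(-20, 119) - (12665 - 14660)*(16 - 16072) = 12215/(119 - 14*(-20)) - (12665 - 14660)*(16 - 16072) = 12215/(119 + 280) - (-1995)*(-16056) = 12215/399 - 1*32031720 = 12215*(1/399) - 32031720 = 1745/57 - 32031720 = -1825806295/57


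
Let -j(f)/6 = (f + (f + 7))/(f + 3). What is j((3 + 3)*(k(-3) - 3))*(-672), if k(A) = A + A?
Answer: 135744/17 ≈ 7984.9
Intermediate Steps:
k(A) = 2*A
j(f) = -6*(7 + 2*f)/(3 + f) (j(f) = -6*(f + (f + 7))/(f + 3) = -6*(f + (7 + f))/(3 + f) = -6*(7 + 2*f)/(3 + f))
j((3 + 3)*(k(-3) - 3))*(-672) = (6*(-7 - 2*(3 + 3)*(2*(-3) - 3))/(3 + (3 + 3)*(2*(-3) - 3)))*(-672) = (6*(-7 - 12*(-6 - 3))/(3 + 6*(-6 - 3)))*(-672) = (6*(-7 - 12*(-9))/(3 + 6*(-9)))*(-672) = (6*(-7 - 2*(-54))/(3 - 54))*(-672) = (6*(-7 + 108)/(-51))*(-672) = (6*(-1/51)*101)*(-672) = -202/17*(-672) = 135744/17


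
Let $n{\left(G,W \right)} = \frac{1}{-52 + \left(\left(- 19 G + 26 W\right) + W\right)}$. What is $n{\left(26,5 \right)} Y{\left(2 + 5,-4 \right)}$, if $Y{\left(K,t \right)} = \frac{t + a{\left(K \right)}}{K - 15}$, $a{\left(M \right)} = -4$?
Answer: $- \frac{1}{411} \approx -0.0024331$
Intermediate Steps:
$n{\left(G,W \right)} = \frac{1}{-52 - 19 G + 27 W}$ ($n{\left(G,W \right)} = \frac{1}{-52 - \left(- 27 W + 19 G\right)} = \frac{1}{-52 - 19 G + 27 W}$)
$Y{\left(K,t \right)} = \frac{-4 + t}{-15 + K}$ ($Y{\left(K,t \right)} = \frac{t - 4}{K - 15} = \frac{-4 + t}{-15 + K}$)
$n{\left(26,5 \right)} Y{\left(2 + 5,-4 \right)} = - \frac{1}{52 - 135 + 19 \cdot 26} \frac{-4 - 4}{-15 + \left(2 + 5\right)} = - \frac{1}{52 - 135 + 494} \frac{1}{-15 + 7} \left(-8\right) = - \frac{1}{411} \frac{1}{-8} \left(-8\right) = \left(-1\right) \frac{1}{411} \left(\left(- \frac{1}{8}\right) \left(-8\right)\right) = \left(- \frac{1}{411}\right) 1 = - \frac{1}{411}$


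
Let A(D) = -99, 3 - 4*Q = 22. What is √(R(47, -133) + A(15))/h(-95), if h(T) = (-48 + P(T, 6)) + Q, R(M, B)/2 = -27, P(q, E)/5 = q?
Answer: -12*I*√17/2111 ≈ -0.023438*I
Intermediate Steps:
Q = -19/4 (Q = ¾ - ¼*22 = ¾ - 11/2 = -19/4 ≈ -4.7500)
P(q, E) = 5*q
R(M, B) = -54 (R(M, B) = 2*(-27) = -54)
h(T) = -211/4 + 5*T (h(T) = (-48 + 5*T) - 19/4 = -211/4 + 5*T)
√(R(47, -133) + A(15))/h(-95) = √(-54 - 99)/(-211/4 + 5*(-95)) = √(-153)/(-211/4 - 475) = (3*I*√17)/(-2111/4) = (3*I*√17)*(-4/2111) = -12*I*√17/2111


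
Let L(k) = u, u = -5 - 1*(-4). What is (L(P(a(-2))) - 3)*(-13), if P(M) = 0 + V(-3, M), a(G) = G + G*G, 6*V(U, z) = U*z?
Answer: 52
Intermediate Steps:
V(U, z) = U*z/6 (V(U, z) = (U*z)/6 = U*z/6)
a(G) = G + G**2
u = -1 (u = -5 + 4 = -1)
P(M) = -M/2 (P(M) = 0 + (1/6)*(-3)*M = 0 - M/2 = -M/2)
L(k) = -1
(L(P(a(-2))) - 3)*(-13) = (-1 - 3)*(-13) = -4*(-13) = 52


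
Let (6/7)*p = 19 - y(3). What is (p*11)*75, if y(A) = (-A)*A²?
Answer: 44275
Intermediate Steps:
y(A) = -A³
p = 161/3 (p = 7*(19 - (-1)*3³)/6 = 7*(19 - (-1)*27)/6 = 7*(19 - 1*(-27))/6 = 7*(19 + 27)/6 = (7/6)*46 = 161/3 ≈ 53.667)
(p*11)*75 = ((161/3)*11)*75 = (1771/3)*75 = 44275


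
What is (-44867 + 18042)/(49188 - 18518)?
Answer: -5365/6134 ≈ -0.87463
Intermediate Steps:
(-44867 + 18042)/(49188 - 18518) = -26825/30670 = -26825*1/30670 = -5365/6134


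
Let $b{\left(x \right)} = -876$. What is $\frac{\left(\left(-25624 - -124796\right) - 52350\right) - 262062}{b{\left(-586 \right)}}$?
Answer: $\frac{53810}{219} \approx 245.71$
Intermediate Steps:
$\frac{\left(\left(-25624 - -124796\right) - 52350\right) - 262062}{b{\left(-586 \right)}} = \frac{\left(\left(-25624 - -124796\right) - 52350\right) - 262062}{-876} = \left(\left(\left(-25624 + 124796\right) - 52350\right) - 262062\right) \left(- \frac{1}{876}\right) = \left(\left(99172 - 52350\right) - 262062\right) \left(- \frac{1}{876}\right) = \left(46822 - 262062\right) \left(- \frac{1}{876}\right) = \left(-215240\right) \left(- \frac{1}{876}\right) = \frac{53810}{219}$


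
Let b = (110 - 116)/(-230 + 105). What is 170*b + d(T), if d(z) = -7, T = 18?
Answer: 29/25 ≈ 1.1600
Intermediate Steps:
b = 6/125 (b = -6/(-125) = -6*(-1/125) = 6/125 ≈ 0.048000)
170*b + d(T) = 170*(6/125) - 7 = 204/25 - 7 = 29/25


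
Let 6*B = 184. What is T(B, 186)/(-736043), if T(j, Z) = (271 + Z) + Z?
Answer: -643/736043 ≈ -0.00087359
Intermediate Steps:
B = 92/3 (B = (⅙)*184 = 92/3 ≈ 30.667)
T(j, Z) = 271 + 2*Z
T(B, 186)/(-736043) = (271 + 2*186)/(-736043) = (271 + 372)*(-1/736043) = 643*(-1/736043) = -643/736043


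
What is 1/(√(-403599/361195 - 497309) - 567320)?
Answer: -102456573700/58125753204447927 - I*√64879987011225530/116251506408895854 ≈ -1.7627e-6 - 2.1911e-9*I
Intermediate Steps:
1/(√(-403599/361195 - 497309) - 567320) = 1/(√(-179625927854/361195) - 567320) = 1/(I*√64879987011225530/361195 - 567320) = 1/(-567320 + I*√64879987011225530/361195)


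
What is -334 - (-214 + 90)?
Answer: -210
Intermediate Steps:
-334 - (-214 + 90) = -334 - 1*(-124) = -334 + 124 = -210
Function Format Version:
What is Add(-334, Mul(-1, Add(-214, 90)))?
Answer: -210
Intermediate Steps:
Add(-334, Mul(-1, Add(-214, 90))) = Add(-334, Mul(-1, -124)) = Add(-334, 124) = -210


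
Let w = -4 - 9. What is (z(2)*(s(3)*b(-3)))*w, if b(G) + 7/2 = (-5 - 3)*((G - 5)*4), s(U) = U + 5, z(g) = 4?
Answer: -105040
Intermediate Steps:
s(U) = 5 + U
w = -13
b(G) = 313/2 - 32*G (b(G) = -7/2 + (-5 - 3)*((G - 5)*4) = -7/2 - 8*(-5 + G)*4 = -7/2 - 8*(-20 + 4*G) = -7/2 + (160 - 32*G) = 313/2 - 32*G)
(z(2)*(s(3)*b(-3)))*w = (4*((5 + 3)*(313/2 - 32*(-3))))*(-13) = (4*(8*(313/2 + 96)))*(-13) = (4*(8*(505/2)))*(-13) = (4*2020)*(-13) = 8080*(-13) = -105040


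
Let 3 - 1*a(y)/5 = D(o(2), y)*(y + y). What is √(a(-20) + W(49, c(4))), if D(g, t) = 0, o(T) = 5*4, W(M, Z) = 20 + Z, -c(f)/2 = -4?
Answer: √43 ≈ 6.5574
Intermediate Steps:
c(f) = 8 (c(f) = -2*(-4) = 8)
o(T) = 20
a(y) = 15 (a(y) = 15 - 0*(y + y) = 15 - 0*2*y = 15 - 5*0 = 15 + 0 = 15)
√(a(-20) + W(49, c(4))) = √(15 + (20 + 8)) = √(15 + 28) = √43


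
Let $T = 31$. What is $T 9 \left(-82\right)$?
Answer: $-22878$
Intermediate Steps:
$T 9 \left(-82\right) = 31 \cdot 9 \left(-82\right) = 279 \left(-82\right) = -22878$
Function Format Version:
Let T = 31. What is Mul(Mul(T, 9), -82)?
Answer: -22878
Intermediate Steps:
Mul(Mul(T, 9), -82) = Mul(Mul(31, 9), -82) = Mul(279, -82) = -22878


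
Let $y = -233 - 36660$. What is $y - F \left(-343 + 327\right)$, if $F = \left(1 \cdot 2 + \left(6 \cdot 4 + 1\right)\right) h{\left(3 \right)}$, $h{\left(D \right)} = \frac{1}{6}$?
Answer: $-36821$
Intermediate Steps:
$h{\left(D \right)} = \frac{1}{6}$
$F = \frac{9}{2}$ ($F = \left(1 \cdot 2 + \left(6 \cdot 4 + 1\right)\right) \frac{1}{6} = \left(2 + \left(24 + 1\right)\right) \frac{1}{6} = \left(2 + 25\right) \frac{1}{6} = 27 \cdot \frac{1}{6} = \frac{9}{2} \approx 4.5$)
$y = -36893$ ($y = -233 - 36660 = -36893$)
$y - F \left(-343 + 327\right) = -36893 - \frac{9 \left(-343 + 327\right)}{2} = -36893 - \frac{9}{2} \left(-16\right) = -36893 - -72 = -36893 + 72 = -36821$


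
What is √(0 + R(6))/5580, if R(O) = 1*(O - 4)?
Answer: √2/5580 ≈ 0.00025344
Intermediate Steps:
R(O) = -4 + O (R(O) = 1*(-4 + O) = -4 + O)
√(0 + R(6))/5580 = √(0 + (-4 + 6))/5580 = √(0 + 2)/5580 = √2/5580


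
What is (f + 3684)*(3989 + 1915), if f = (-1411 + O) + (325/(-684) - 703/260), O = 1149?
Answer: 24928128248/1235 ≈ 2.0185e+7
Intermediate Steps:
f = -5894929/22230 (f = (-1411 + 1149) + (325/(-684) - 703/260) = -262 + (325*(-1/684) - 703*1/260) = -262 + (-325/684 - 703/260) = -262 - 70669/22230 = -5894929/22230 ≈ -265.18)
(f + 3684)*(3989 + 1915) = (-5894929/22230 + 3684)*(3989 + 1915) = (76000391/22230)*5904 = 24928128248/1235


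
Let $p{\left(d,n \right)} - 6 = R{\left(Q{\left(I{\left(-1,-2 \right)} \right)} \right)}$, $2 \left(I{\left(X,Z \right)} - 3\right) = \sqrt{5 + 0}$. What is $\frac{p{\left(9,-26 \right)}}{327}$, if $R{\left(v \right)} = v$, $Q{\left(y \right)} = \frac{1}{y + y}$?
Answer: $\frac{64}{3379} - \frac{\sqrt{5}}{10137} \approx 0.01872$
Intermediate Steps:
$I{\left(X,Z \right)} = 3 + \frac{\sqrt{5}}{2}$ ($I{\left(X,Z \right)} = 3 + \frac{\sqrt{5 + 0}}{2} = 3 + \frac{\sqrt{5}}{2}$)
$Q{\left(y \right)} = \frac{1}{2 y}$
$p{\left(d,n \right)} = 6 + \frac{1}{2 \left(3 + \frac{\sqrt{5}}{2}\right)}$
$\frac{p{\left(9,-26 \right)}}{327} = \frac{\frac{192}{31} - \frac{\sqrt{5}}{31}}{327} = \left(\frac{192}{31} - \frac{\sqrt{5}}{31}\right) \frac{1}{327} = \frac{64}{3379} - \frac{\sqrt{5}}{10137}$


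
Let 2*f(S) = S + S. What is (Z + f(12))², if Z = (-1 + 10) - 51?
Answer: 900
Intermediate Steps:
f(S) = S (f(S) = (S + S)/2 = (2*S)/2 = S)
Z = -42 (Z = 9 - 51 = -42)
(Z + f(12))² = (-42 + 12)² = (-30)² = 900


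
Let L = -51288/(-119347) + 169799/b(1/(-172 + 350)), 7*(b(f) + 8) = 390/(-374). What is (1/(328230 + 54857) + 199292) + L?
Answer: 87032468074298310798/487698271444063 ≈ 1.7846e+5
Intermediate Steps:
b(f) = -10667/1309 (b(f) = -8 + (390/(-374))/7 = -8 + (390*(-1/374))/7 = -8 + (1/7)*(-195/187) = -8 - 195/1309 = -10667/1309)
L = -26526339551081/1273074449 (L = -51288/(-119347) + 169799/(-10667/1309) = -51288*(-1/119347) + 169799*(-1309/10667) = 51288/119347 - 222266891/10667 = -26526339551081/1273074449 ≈ -20836.)
(1/(328230 + 54857) + 199292) + L = (1/(328230 + 54857) + 199292) - 26526339551081/1273074449 = (1/383087 + 199292) - 26526339551081/1273074449 = 76346174405/383087 - 26526339551081/1273074449 = 87032468074298310798/487698271444063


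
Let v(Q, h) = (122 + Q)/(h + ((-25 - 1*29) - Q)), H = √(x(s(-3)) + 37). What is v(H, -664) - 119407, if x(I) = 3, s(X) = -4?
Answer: -15388121386/128871 - 298*√10/128871 ≈ -1.1941e+5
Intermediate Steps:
H = 2*√10 (H = √(3 + 37) = √40 = 2*√10 ≈ 6.3246)
v(Q, h) = (122 + Q)/(-54 + h - Q) (v(Q, h) = (122 + Q)/(h + ((-25 - 29) - Q)) = (122 + Q)/(h + (-54 - Q)) = (122 + Q)/(-54 + h - Q))
v(H, -664) - 119407 = (122 + 2*√10)/(-54 - 664 - 2*√10) - 119407 = (122 + 2*√10)/(-718 - 2*√10) - 119407 = -119407 + (122 + 2*√10)/(-718 - 2*√10)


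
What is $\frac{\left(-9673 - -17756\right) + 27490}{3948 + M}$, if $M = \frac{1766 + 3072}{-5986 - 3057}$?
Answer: $\frac{321686639}{35696926} \approx 9.0116$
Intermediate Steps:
$M = - \frac{4838}{9043}$ ($M = \frac{4838}{-9043} = 4838 \left(- \frac{1}{9043}\right) = - \frac{4838}{9043} \approx -0.535$)
$\frac{\left(-9673 - -17756\right) + 27490}{3948 + M} = \frac{\left(-9673 - -17756\right) + 27490}{3948 - \frac{4838}{9043}} = \frac{\left(-9673 + 17756\right) + 27490}{\frac{35696926}{9043}} = \left(8083 + 27490\right) \frac{9043}{35696926} = 35573 \cdot \frac{9043}{35696926} = \frac{321686639}{35696926}$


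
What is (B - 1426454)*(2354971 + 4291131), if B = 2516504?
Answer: 7244583485100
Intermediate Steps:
(B - 1426454)*(2354971 + 4291131) = (2516504 - 1426454)*(2354971 + 4291131) = 1090050*6646102 = 7244583485100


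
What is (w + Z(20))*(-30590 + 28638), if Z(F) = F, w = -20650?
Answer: 40269760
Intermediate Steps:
(w + Z(20))*(-30590 + 28638) = (-20650 + 20)*(-30590 + 28638) = -20630*(-1952) = 40269760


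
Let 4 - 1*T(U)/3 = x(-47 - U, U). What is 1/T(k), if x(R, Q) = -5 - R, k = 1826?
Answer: -1/5592 ≈ -0.00017883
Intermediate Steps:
T(U) = -114 - 3*U (T(U) = 12 - 3*(-5 - (-47 - U)) = 12 - 3*(-5 + (47 + U)) = 12 - 3*(42 + U) = 12 + (-126 - 3*U) = -114 - 3*U)
1/T(k) = 1/(-114 - 3*1826) = 1/(-114 - 5478) = 1/(-5592) = -1/5592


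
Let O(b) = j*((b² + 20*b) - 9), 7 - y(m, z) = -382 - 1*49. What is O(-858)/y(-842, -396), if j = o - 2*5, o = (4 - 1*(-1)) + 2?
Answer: -718995/146 ≈ -4924.6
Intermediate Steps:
o = 7 (o = (4 + 1) + 2 = 5 + 2 = 7)
y(m, z) = 438 (y(m, z) = 7 - (-382 - 1*49) = 7 - (-382 - 49) = 7 - 1*(-431) = 7 + 431 = 438)
j = -3 (j = 7 - 2*5 = 7 - 10 = -3)
O(b) = 27 - 60*b - 3*b² (O(b) = -3*((b² + 20*b) - 9) = -3*(-9 + b² + 20*b) = 27 - 60*b - 3*b²)
O(-858)/y(-842, -396) = (27 - 60*(-858) - 3*(-858)²)/438 = (27 + 51480 - 3*736164)*(1/438) = (27 + 51480 - 2208492)*(1/438) = -2156985*1/438 = -718995/146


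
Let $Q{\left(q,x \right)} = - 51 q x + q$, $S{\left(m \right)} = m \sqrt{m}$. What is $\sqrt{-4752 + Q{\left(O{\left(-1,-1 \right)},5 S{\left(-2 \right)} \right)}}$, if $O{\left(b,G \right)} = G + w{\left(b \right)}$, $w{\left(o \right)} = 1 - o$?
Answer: $\sqrt{-4751 + 510 i \sqrt{2}} \approx 5.217 + 69.125 i$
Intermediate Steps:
$O{\left(b,G \right)} = 1 + G - b$ ($O{\left(b,G \right)} = G - \left(-1 + b\right) = 1 + G - b$)
$S{\left(m \right)} = m^{\frac{3}{2}}$
$Q{\left(q,x \right)} = q - 51 q x$ ($Q{\left(q,x \right)} = - 51 q x + q = q - 51 q x$)
$\sqrt{-4752 + Q{\left(O{\left(-1,-1 \right)},5 S{\left(-2 \right)} \right)}} = \sqrt{-4752 + \left(1 - 1 - -1\right) \left(1 - 51 \cdot 5 \left(-2\right)^{\frac{3}{2}}\right)} = \sqrt{-4752 + \left(1 - 1 + 1\right) \left(1 - 51 \cdot 5 \left(- 2 i \sqrt{2}\right)\right)} = \sqrt{-4752 + 1 \left(1 - 51 \left(- 10 i \sqrt{2}\right)\right)} = \sqrt{-4752 + 1 \left(1 + 510 i \sqrt{2}\right)} = \sqrt{-4752 + \left(1 + 510 i \sqrt{2}\right)} = \sqrt{-4751 + 510 i \sqrt{2}}$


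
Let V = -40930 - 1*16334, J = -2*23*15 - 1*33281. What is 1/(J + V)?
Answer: -1/91235 ≈ -1.0961e-5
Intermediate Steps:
J = -33971 (J = -46*15 - 33281 = -690 - 33281 = -33971)
V = -57264 (V = -40930 - 16334 = -57264)
1/(J + V) = 1/(-33971 - 57264) = 1/(-91235) = -1/91235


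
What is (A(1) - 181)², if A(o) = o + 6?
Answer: 30276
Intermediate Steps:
A(o) = 6 + o
(A(1) - 181)² = ((6 + 1) - 181)² = (7 - 181)² = (-174)² = 30276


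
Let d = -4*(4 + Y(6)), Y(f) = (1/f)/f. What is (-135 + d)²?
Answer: 1849600/81 ≈ 22835.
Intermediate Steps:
Y(f) = f⁻² (Y(f) = 1/(f*f) = f⁻²)
d = -145/9 (d = -4*(4 + 6⁻²) = -4*(4 + 1/36) = -4*145/36 = -145/9 ≈ -16.111)
(-135 + d)² = (-135 - 145/9)² = (-1360/9)² = 1849600/81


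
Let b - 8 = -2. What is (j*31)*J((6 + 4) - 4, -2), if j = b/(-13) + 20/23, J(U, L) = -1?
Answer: -3782/299 ≈ -12.649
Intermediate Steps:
b = 6 (b = 8 - 2 = 6)
j = 122/299 (j = 6/(-13) + 20/23 = 6*(-1/13) + 20*(1/23) = -6/13 + 20/23 = 122/299 ≈ 0.40803)
(j*31)*J((6 + 4) - 4, -2) = ((122/299)*31)*(-1) = (3782/299)*(-1) = -3782/299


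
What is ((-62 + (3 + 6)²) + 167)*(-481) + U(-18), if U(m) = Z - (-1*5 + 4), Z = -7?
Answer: -89472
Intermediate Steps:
U(m) = -6 (U(m) = -7 - (-1*5 + 4) = -7 - (-5 + 4) = -7 - 1*(-1) = -7 + 1 = -6)
((-62 + (3 + 6)²) + 167)*(-481) + U(-18) = ((-62 + (3 + 6)²) + 167)*(-481) - 6 = ((-62 + 9²) + 167)*(-481) - 6 = ((-62 + 81) + 167)*(-481) - 6 = (19 + 167)*(-481) - 6 = 186*(-481) - 6 = -89466 - 6 = -89472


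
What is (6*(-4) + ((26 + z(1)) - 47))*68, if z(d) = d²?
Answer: -2992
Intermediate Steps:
(6*(-4) + ((26 + z(1)) - 47))*68 = (6*(-4) + ((26 + 1²) - 47))*68 = (-24 + ((26 + 1) - 47))*68 = (-24 + (27 - 47))*68 = (-24 - 20)*68 = -44*68 = -2992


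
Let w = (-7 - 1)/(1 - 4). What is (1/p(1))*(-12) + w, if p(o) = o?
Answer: -28/3 ≈ -9.3333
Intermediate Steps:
w = 8/3 (w = -8/(-3) = -8*(-1/3) = 8/3 ≈ 2.6667)
(1/p(1))*(-12) + w = (1/1)*(-12) + 8/3 = (1*1)*(-12) + 8/3 = 1*(-12) + 8/3 = -12 + 8/3 = -28/3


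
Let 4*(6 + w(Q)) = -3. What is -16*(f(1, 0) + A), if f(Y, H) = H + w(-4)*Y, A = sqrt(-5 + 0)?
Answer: 108 - 16*I*sqrt(5) ≈ 108.0 - 35.777*I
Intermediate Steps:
w(Q) = -27/4 (w(Q) = -6 + (1/4)*(-3) = -6 - 3/4 = -27/4)
A = I*sqrt(5) (A = sqrt(-5) = I*sqrt(5) ≈ 2.2361*I)
f(Y, H) = H - 27*Y/4
-16*(f(1, 0) + A) = -16*((0 - 27/4*1) + I*sqrt(5)) = -16*((0 - 27/4) + I*sqrt(5)) = -16*(-27/4 + I*sqrt(5)) = 108 - 16*I*sqrt(5)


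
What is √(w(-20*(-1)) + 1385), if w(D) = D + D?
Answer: 5*√57 ≈ 37.749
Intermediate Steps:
w(D) = 2*D
√(w(-20*(-1)) + 1385) = √(2*(-20*(-1)) + 1385) = √(2*20 + 1385) = √(40 + 1385) = √1425 = 5*√57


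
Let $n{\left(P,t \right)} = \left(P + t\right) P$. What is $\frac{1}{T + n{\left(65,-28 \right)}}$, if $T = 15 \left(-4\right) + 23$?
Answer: $\frac{1}{2368} \approx 0.0004223$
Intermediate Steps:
$n{\left(P,t \right)} = P \left(P + t\right)$
$T = -37$ ($T = -60 + 23 = -37$)
$\frac{1}{T + n{\left(65,-28 \right)}} = \frac{1}{-37 + 65 \left(65 - 28\right)} = \frac{1}{-37 + 65 \cdot 37} = \frac{1}{-37 + 2405} = \frac{1}{2368}$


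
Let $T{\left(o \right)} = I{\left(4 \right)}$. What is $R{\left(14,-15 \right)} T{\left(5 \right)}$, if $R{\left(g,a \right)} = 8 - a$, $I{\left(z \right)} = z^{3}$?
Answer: $1472$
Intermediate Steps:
$T{\left(o \right)} = 64$ ($T{\left(o \right)} = 4^{3} = 64$)
$R{\left(14,-15 \right)} T{\left(5 \right)} = \left(8 - -15\right) 64 = \left(8 + 15\right) 64 = 23 \cdot 64 = 1472$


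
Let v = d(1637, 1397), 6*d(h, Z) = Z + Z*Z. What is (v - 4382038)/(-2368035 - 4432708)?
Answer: 4056537/6800743 ≈ 0.59648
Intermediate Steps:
d(h, Z) = Z/6 + Z²/6 (d(h, Z) = (Z + Z*Z)/6 = (Z + Z²)/6 = Z/6 + Z²/6)
v = 325501 (v = (⅙)*1397*(1 + 1397) = (⅙)*1397*1398 = 325501)
(v - 4382038)/(-2368035 - 4432708) = (325501 - 4382038)/(-2368035 - 4432708) = -4056537/(-6800743) = -4056537*(-1/6800743) = 4056537/6800743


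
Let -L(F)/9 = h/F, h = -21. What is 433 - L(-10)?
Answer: 4519/10 ≈ 451.90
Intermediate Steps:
L(F) = 189/F (L(F) = -(-189)/F = 189/F)
433 - L(-10) = 433 - 189/(-10) = 433 - 189*(-1)/10 = 433 - 1*(-189/10) = 433 + 189/10 = 4519/10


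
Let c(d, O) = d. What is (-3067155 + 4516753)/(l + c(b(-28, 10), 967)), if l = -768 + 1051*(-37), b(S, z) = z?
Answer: -1449598/39645 ≈ -36.564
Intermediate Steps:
l = -39655 (l = -768 - 38887 = -39655)
(-3067155 + 4516753)/(l + c(b(-28, 10), 967)) = (-3067155 + 4516753)/(-39655 + 10) = 1449598/(-39645) = 1449598*(-1/39645) = -1449598/39645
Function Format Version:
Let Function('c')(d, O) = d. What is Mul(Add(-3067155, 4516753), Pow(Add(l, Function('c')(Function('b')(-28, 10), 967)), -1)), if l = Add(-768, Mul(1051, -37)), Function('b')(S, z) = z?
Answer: Rational(-1449598, 39645) ≈ -36.564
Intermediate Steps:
l = -39655 (l = Add(-768, -38887) = -39655)
Mul(Add(-3067155, 4516753), Pow(Add(l, Function('c')(Function('b')(-28, 10), 967)), -1)) = Mul(Add(-3067155, 4516753), Pow(Add(-39655, 10), -1)) = Mul(1449598, Pow(-39645, -1)) = Mul(1449598, Rational(-1, 39645)) = Rational(-1449598, 39645)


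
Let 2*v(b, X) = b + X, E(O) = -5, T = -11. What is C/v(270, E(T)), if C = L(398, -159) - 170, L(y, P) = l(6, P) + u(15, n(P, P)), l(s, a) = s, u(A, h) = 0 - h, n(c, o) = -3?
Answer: -322/265 ≈ -1.2151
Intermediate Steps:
u(A, h) = -h
v(b, X) = X/2 + b/2 (v(b, X) = (b + X)/2 = (X + b)/2 = X/2 + b/2)
L(y, P) = 9 (L(y, P) = 6 - 1*(-3) = 6 + 3 = 9)
C = -161 (C = 9 - 170 = -161)
C/v(270, E(T)) = -161/((½)*(-5) + (½)*270) = -161/(-5/2 + 135) = -161/265/2 = -161*2/265 = -322/265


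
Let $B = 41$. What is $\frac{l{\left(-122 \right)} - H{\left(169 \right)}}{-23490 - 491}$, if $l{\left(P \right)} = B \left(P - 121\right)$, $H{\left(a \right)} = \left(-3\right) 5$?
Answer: $\frac{9948}{23981} \approx 0.41483$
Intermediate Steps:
$H{\left(a \right)} = -15$
$l{\left(P \right)} = -4961 + 41 P$ ($l{\left(P \right)} = 41 \left(P - 121\right) = 41 \left(-121 + P\right) = -4961 + 41 P$)
$\frac{l{\left(-122 \right)} - H{\left(169 \right)}}{-23490 - 491} = \frac{\left(-4961 + 41 \left(-122\right)\right) - -15}{-23490 - 491} = \frac{\left(-4961 - 5002\right) + 15}{-23490 - 491} = \frac{-9963 + 15}{-23981} = \left(-9948\right) \left(- \frac{1}{23981}\right) = \frac{9948}{23981}$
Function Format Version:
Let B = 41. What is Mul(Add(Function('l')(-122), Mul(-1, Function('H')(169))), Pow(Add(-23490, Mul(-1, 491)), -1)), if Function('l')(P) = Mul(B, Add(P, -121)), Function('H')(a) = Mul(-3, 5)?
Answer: Rational(9948, 23981) ≈ 0.41483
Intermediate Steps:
Function('H')(a) = -15
Function('l')(P) = Add(-4961, Mul(41, P)) (Function('l')(P) = Mul(41, Add(P, -121)) = Mul(41, Add(-121, P)) = Add(-4961, Mul(41, P)))
Mul(Add(Function('l')(-122), Mul(-1, Function('H')(169))), Pow(Add(-23490, Mul(-1, 491)), -1)) = Mul(Add(Add(-4961, Mul(41, -122)), Mul(-1, -15)), Pow(Add(-23490, Mul(-1, 491)), -1)) = Mul(Add(Add(-4961, -5002), 15), Pow(Add(-23490, -491), -1)) = Mul(Add(-9963, 15), Pow(-23981, -1)) = Mul(-9948, Rational(-1, 23981)) = Rational(9948, 23981)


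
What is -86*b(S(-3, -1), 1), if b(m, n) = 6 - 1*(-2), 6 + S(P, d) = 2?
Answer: -688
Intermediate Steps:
S(P, d) = -4 (S(P, d) = -6 + 2 = -4)
b(m, n) = 8 (b(m, n) = 6 + 2 = 8)
-86*b(S(-3, -1), 1) = -86*8 = -688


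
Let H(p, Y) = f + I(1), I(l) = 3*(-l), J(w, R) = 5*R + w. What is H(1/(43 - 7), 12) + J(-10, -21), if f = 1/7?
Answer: -825/7 ≈ -117.86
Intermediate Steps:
J(w, R) = w + 5*R
f = ⅐ ≈ 0.14286
I(l) = -3*l
H(p, Y) = -20/7 (H(p, Y) = ⅐ - 3*1 = ⅐ - 3 = -20/7)
H(1/(43 - 7), 12) + J(-10, -21) = -20/7 + (-10 + 5*(-21)) = -20/7 + (-10 - 105) = -20/7 - 115 = -825/7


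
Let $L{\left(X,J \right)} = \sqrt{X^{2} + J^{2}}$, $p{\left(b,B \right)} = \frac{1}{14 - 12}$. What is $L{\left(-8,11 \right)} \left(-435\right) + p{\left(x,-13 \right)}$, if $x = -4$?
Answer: $\frac{1}{2} - 435 \sqrt{185} \approx -5916.1$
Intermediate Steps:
$p{\left(b,B \right)} = \frac{1}{2}$
$L{\left(X,J \right)} = \sqrt{J^{2} + X^{2}}$
$L{\left(-8,11 \right)} \left(-435\right) + p{\left(x,-13 \right)} = \sqrt{11^{2} + \left(-8\right)^{2}} \left(-435\right) + \frac{1}{2} = \sqrt{121 + 64} \left(-435\right) + \frac{1}{2} = \sqrt{185} \left(-435\right) + \frac{1}{2} = - 435 \sqrt{185} + \frac{1}{2} = \frac{1}{2} - 435 \sqrt{185}$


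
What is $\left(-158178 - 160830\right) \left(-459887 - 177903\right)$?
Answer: $203460112320$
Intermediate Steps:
$\left(-158178 - 160830\right) \left(-459887 - 177903\right) = \left(-319008\right) \left(-637790\right) = 203460112320$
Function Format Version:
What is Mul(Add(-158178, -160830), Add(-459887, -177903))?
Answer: 203460112320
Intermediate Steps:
Mul(Add(-158178, -160830), Add(-459887, -177903)) = Mul(-319008, -637790) = 203460112320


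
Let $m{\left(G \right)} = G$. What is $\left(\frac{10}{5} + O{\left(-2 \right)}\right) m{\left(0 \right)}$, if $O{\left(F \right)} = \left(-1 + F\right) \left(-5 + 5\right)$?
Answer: $0$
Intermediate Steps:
$O{\left(F \right)} = 0$ ($O{\left(F \right)} = \left(-1 + F\right) 0 = 0$)
$\left(\frac{10}{5} + O{\left(-2 \right)}\right) m{\left(0 \right)} = \left(\frac{10}{5} + 0\right) 0 = \left(10 \cdot \frac{1}{5} + 0\right) 0 = \left(2 + 0\right) 0 = 2 \cdot 0 = 0$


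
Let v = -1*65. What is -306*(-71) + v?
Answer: 21661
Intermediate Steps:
v = -65
-306*(-71) + v = -306*(-71) - 65 = 21726 - 65 = 21661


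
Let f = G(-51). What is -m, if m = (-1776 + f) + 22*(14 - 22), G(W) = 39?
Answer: 1913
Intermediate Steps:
f = 39
m = -1913 (m = (-1776 + 39) + 22*(14 - 22) = -1737 + 22*(-8) = -1737 - 176 = -1913)
-m = -1*(-1913) = 1913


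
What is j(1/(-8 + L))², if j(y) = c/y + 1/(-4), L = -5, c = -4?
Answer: 42849/16 ≈ 2678.1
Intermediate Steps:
j(y) = -¼ - 4/y (j(y) = -4/y + 1/(-4) = -4/y + 1*(-¼) = -4/y - ¼ = -¼ - 4/y)
j(1/(-8 + L))² = ((-16 - 1/(-8 - 5))/(4*(1/(-8 - 5))))² = ((-16 - 1/(-13))/(4*(1/(-13))))² = ((-16 - 1*(-1/13))/(4*(-1/13)))² = ((¼)*(-13)*(-16 + 1/13))² = ((¼)*(-13)*(-207/13))² = (207/4)² = 42849/16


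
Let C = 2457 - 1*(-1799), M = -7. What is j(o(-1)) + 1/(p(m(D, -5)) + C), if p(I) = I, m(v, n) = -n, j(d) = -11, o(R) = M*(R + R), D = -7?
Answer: -46870/4261 ≈ -11.000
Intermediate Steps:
o(R) = -14*R (o(R) = -7*(R + R) = -14*R)
C = 4256 (C = 2457 + 1799 = 4256)
j(o(-1)) + 1/(p(m(D, -5)) + C) = -11 + 1/(-1*(-5) + 4256) = -11 + 1/(5 + 4256) = -11 + 1/4261 = -46870/4261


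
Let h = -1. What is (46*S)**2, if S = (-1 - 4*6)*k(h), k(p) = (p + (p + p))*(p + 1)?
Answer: 0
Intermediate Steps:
k(p) = 3*p*(1 + p) (k(p) = (p + 2*p)*(1 + p) = (3*p)*(1 + p) = 3*p*(1 + p))
S = 0 (S = (-1 - 4*6)*(3*(-1)*(1 - 1)) = (-1 - 24)*(3*(-1)*0) = -25*0 = 0)
(46*S)**2 = (46*0)**2 = 0**2 = 0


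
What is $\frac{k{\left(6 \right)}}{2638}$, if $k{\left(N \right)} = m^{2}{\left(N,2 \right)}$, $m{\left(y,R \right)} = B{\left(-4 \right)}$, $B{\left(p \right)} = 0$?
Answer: $0$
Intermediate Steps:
$m{\left(y,R \right)} = 0$
$k{\left(N \right)} = 0$ ($k{\left(N \right)} = 0^{2} = 0$)
$\frac{k{\left(6 \right)}}{2638} = \frac{0}{2638} = 0 \cdot \frac{1}{2638} = 0$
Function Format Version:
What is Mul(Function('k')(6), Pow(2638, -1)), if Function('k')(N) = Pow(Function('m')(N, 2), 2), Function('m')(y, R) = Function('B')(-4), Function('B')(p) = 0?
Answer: 0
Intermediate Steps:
Function('m')(y, R) = 0
Function('k')(N) = 0 (Function('k')(N) = Pow(0, 2) = 0)
Mul(Function('k')(6), Pow(2638, -1)) = Mul(0, Pow(2638, -1)) = Mul(0, Rational(1, 2638)) = 0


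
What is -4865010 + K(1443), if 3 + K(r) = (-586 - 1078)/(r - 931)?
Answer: -19460065/4 ≈ -4.8650e+6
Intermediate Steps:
K(r) = -3 - 1664/(-931 + r) (K(r) = -3 + (-586 - 1078)/(r - 931) = -3 - 1664/(-931 + r))
-4865010 + K(1443) = -4865010 + (1129 - 3*1443)/(-931 + 1443) = -4865010 + (1129 - 4329)/512 = -4865010 + (1/512)*(-3200) = -4865010 - 25/4 = -19460065/4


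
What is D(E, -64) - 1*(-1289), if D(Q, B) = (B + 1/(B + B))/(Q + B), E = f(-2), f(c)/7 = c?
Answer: 4292523/3328 ≈ 1289.8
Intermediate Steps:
f(c) = 7*c
E = -14 (E = 7*(-2) = -14)
D(Q, B) = (B + 1/(2*B))/(B + Q)
D(E, -64) - 1*(-1289) = (½ + (-64)²)/((-64)*(-64 - 14)) - 1*(-1289) = -1/64*(½ + 4096)/(-78) + 1289 = -1/64*(-1/78)*8193/2 + 1289 = 2731/3328 + 1289 = 4292523/3328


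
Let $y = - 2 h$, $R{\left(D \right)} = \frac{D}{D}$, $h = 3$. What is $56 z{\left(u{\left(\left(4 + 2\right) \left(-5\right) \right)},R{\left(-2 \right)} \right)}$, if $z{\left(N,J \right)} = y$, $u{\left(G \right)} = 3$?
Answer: $-336$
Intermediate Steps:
$R{\left(D \right)} = 1$
$y = -6$ ($y = \left(-2\right) 3 = -6$)
$z{\left(N,J \right)} = -6$
$56 z{\left(u{\left(\left(4 + 2\right) \left(-5\right) \right)},R{\left(-2 \right)} \right)} = 56 \left(-6\right) = -336$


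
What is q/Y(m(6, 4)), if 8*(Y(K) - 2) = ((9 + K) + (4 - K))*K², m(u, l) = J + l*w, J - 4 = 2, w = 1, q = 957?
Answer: 1914/329 ≈ 5.8176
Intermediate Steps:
J = 6 (J = 4 + 2 = 6)
m(u, l) = 6 + l (m(u, l) = 6 + l*1 = 6 + l)
Y(K) = 2 + 13*K²/8 (Y(K) = 2 + (((9 + K) + (4 - K))*K²)/8 = 2 + (13*K²)/8 = 2 + 13*K²/8)
q/Y(m(6, 4)) = 957/(2 + 13*(6 + 4)²/8) = 957/(2 + (13/8)*10²) = 957/(2 + (13/8)*100) = 957/(2 + 325/2) = 957/(329/2) = 957*(2/329) = 1914/329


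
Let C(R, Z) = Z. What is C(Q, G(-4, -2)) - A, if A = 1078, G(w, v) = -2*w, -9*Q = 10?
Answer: -1070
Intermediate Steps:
Q = -10/9 (Q = -1/9*10 = -10/9 ≈ -1.1111)
C(Q, G(-4, -2)) - A = -2*(-4) - 1*1078 = 8 - 1078 = -1070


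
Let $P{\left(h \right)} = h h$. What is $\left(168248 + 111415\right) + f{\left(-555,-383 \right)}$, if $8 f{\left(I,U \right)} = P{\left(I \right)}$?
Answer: $\frac{2545329}{8} \approx 3.1817 \cdot 10^{5}$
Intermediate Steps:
$P{\left(h \right)} = h^{2}$
$f{\left(I,U \right)} = \frac{I^{2}}{8}$
$\left(168248 + 111415\right) + f{\left(-555,-383 \right)} = \left(168248 + 111415\right) + \frac{\left(-555\right)^{2}}{8} = 279663 + \frac{1}{8} \cdot 308025 = 279663 + \frac{308025}{8} = \frac{2545329}{8}$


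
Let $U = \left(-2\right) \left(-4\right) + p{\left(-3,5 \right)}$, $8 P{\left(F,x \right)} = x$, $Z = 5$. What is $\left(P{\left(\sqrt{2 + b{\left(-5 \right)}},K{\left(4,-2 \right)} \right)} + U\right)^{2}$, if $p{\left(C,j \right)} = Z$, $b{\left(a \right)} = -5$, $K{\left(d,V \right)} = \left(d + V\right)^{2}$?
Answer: $\frac{729}{4} \approx 182.25$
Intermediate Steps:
$K{\left(d,V \right)} = \left(V + d\right)^{2}$
$p{\left(C,j \right)} = 5$
$P{\left(F,x \right)} = \frac{x}{8}$
$U = 13$ ($U = \left(-2\right) \left(-4\right) + 5 = 8 + 5 = 13$)
$\left(P{\left(\sqrt{2 + b{\left(-5 \right)}},K{\left(4,-2 \right)} \right)} + U\right)^{2} = \left(\frac{\left(-2 + 4\right)^{2}}{8} + 13\right)^{2} = \left(\frac{2^{2}}{8} + 13\right)^{2} = \left(\frac{1}{8} \cdot 4 + 13\right)^{2} = \left(\frac{1}{2} + 13\right)^{2} = \left(\frac{27}{2}\right)^{2} = \frac{729}{4}$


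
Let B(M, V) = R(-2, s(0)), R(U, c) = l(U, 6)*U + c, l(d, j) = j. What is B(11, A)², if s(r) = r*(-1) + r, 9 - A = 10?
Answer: 144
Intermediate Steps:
A = -1 (A = 9 - 1*10 = 9 - 10 = -1)
s(r) = 0 (s(r) = -r + r = 0)
R(U, c) = c + 6*U (R(U, c) = 6*U + c = c + 6*U)
B(M, V) = -12 (B(M, V) = 0 + 6*(-2) = 0 - 12 = -12)
B(11, A)² = (-12)² = 144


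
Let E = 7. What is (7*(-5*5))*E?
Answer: -1225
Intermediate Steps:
(7*(-5*5))*E = (7*(-5*5))*7 = (7*(-25))*7 = -175*7 = -1225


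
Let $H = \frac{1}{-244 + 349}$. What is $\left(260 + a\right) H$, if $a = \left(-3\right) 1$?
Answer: $\frac{257}{105} \approx 2.4476$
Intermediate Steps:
$a = -3$
$H = \frac{1}{105} \approx 0.0095238$
$\left(260 + a\right) H = \left(260 - 3\right) \frac{1}{105} = 257 \cdot \frac{1}{105} = \frac{257}{105}$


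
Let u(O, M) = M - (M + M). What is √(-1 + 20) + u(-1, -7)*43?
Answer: 301 + √19 ≈ 305.36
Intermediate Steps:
u(O, M) = -M (u(O, M) = M - 2*M = -M)
√(-1 + 20) + u(-1, -7)*43 = √(-1 + 20) - 1*(-7)*43 = √19 + 7*43 = √19 + 301 = 301 + √19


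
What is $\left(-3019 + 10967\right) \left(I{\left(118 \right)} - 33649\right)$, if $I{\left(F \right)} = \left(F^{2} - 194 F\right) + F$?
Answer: $-337782052$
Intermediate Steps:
$I{\left(F \right)} = F^{2} - 193 F$
$\left(-3019 + 10967\right) \left(I{\left(118 \right)} - 33649\right) = \left(-3019 + 10967\right) \left(118 \left(-193 + 118\right) - 33649\right) = 7948 \left(118 \left(-75\right) - 33649\right) = 7948 \left(-8850 - 33649\right) = 7948 \left(-42499\right) = -337782052$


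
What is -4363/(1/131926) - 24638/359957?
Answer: -207188779199704/359957 ≈ -5.7559e+8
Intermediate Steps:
-4363/(1/131926) - 24638/359957 = -4363/1/131926 - 24638*1/359957 = -4363*131926 - 24638/359957 = -575593138 - 24638/359957 = -207188779199704/359957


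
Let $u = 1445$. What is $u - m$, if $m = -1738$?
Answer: $3183$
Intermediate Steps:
$u - m = 1445 - -1738 = 1445 + 1738 = 3183$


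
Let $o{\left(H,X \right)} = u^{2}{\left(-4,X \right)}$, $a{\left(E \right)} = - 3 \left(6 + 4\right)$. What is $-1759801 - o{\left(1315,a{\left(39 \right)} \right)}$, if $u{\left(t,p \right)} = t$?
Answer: $-1759817$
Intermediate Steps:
$a{\left(E \right)} = -30$ ($a{\left(E \right)} = \left(-3\right) 10 = -30$)
$o{\left(H,X \right)} = 16$ ($o{\left(H,X \right)} = \left(-4\right)^{2} = 16$)
$-1759801 - o{\left(1315,a{\left(39 \right)} \right)} = -1759801 - 16 = -1759817$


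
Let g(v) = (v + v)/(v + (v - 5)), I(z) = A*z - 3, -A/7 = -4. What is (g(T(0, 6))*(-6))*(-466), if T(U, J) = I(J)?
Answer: 184536/65 ≈ 2839.0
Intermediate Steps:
A = 28 (A = -7*(-4) = 28)
I(z) = -3 + 28*z (I(z) = 28*z - 3 = -3 + 28*z)
T(U, J) = -3 + 28*J
g(v) = 2*v/(-5 + 2*v) (g(v) = (2*v)/(v + (-5 + v)) = (2*v)/(-5 + 2*v) = 2*v/(-5 + 2*v))
(g(T(0, 6))*(-6))*(-466) = ((2*(-3 + 28*6)/(-5 + 2*(-3 + 28*6)))*(-6))*(-466) = ((2*(-3 + 168)/(-5 + 2*(-3 + 168)))*(-6))*(-466) = ((2*165/(-5 + 2*165))*(-6))*(-466) = ((2*165/(-5 + 330))*(-6))*(-466) = ((2*165/325)*(-6))*(-466) = ((2*165*(1/325))*(-6))*(-466) = ((66/65)*(-6))*(-466) = -396/65*(-466) = 184536/65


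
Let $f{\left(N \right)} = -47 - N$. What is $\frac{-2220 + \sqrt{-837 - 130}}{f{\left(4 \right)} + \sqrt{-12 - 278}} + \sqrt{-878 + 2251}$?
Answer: $\frac{113220}{2891} + \sqrt{1373} + \frac{\sqrt{280430}}{2891} - \frac{51 i \sqrt{967}}{2891} + \frac{2220 i \sqrt{290}}{2891} \approx 76.4 + 12.528 i$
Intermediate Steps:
$\frac{-2220 + \sqrt{-837 - 130}}{f{\left(4 \right)} + \sqrt{-12 - 278}} + \sqrt{-878 + 2251} = \frac{-2220 + \sqrt{-837 - 130}}{\left(-47 - 4\right) + \sqrt{-12 - 278}} + \sqrt{-878 + 2251} = \frac{-2220 + \sqrt{-967}}{\left(-47 - 4\right) + \sqrt{-290}} + \sqrt{1373} = \frac{-2220 + i \sqrt{967}}{-51 + i \sqrt{290}} + \sqrt{1373} = \sqrt{1373} + \frac{-2220 + i \sqrt{967}}{-51 + i \sqrt{290}}$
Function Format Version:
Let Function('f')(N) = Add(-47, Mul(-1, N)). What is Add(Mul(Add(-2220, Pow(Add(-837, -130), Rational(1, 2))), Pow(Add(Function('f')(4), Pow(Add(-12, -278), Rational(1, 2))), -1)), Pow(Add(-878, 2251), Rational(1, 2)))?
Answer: Add(Rational(113220, 2891), Pow(1373, Rational(1, 2)), Mul(Rational(1, 2891), Pow(280430, Rational(1, 2))), Mul(Rational(-51, 2891), I, Pow(967, Rational(1, 2))), Mul(Rational(2220, 2891), I, Pow(290, Rational(1, 2)))) ≈ Add(76.400, Mul(12.528, I))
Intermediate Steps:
Add(Mul(Add(-2220, Pow(Add(-837, -130), Rational(1, 2))), Pow(Add(Function('f')(4), Pow(Add(-12, -278), Rational(1, 2))), -1)), Pow(Add(-878, 2251), Rational(1, 2))) = Add(Mul(Add(-2220, Pow(Add(-837, -130), Rational(1, 2))), Pow(Add(Add(-47, Mul(-1, 4)), Pow(Add(-12, -278), Rational(1, 2))), -1)), Pow(Add(-878, 2251), Rational(1, 2))) = Add(Mul(Add(-2220, Pow(-967, Rational(1, 2))), Pow(Add(Add(-47, -4), Pow(-290, Rational(1, 2))), -1)), Pow(1373, Rational(1, 2))) = Add(Mul(Add(-2220, Mul(I, Pow(967, Rational(1, 2)))), Pow(Add(-51, Mul(I, Pow(290, Rational(1, 2)))), -1)), Pow(1373, Rational(1, 2))) = Add(Mul(Pow(Add(-51, Mul(I, Pow(290, Rational(1, 2)))), -1), Add(-2220, Mul(I, Pow(967, Rational(1, 2))))), Pow(1373, Rational(1, 2))) = Add(Pow(1373, Rational(1, 2)), Mul(Pow(Add(-51, Mul(I, Pow(290, Rational(1, 2)))), -1), Add(-2220, Mul(I, Pow(967, Rational(1, 2))))))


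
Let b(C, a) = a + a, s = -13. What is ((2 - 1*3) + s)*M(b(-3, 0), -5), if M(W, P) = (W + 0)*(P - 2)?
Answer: 0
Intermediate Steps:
b(C, a) = 2*a
M(W, P) = W*(-2 + P)
((2 - 1*3) + s)*M(b(-3, 0), -5) = ((2 - 1*3) - 13)*((2*0)*(-2 - 5)) = ((2 - 3) - 13)*(0*(-7)) = (-1 - 13)*0 = -14*0 = 0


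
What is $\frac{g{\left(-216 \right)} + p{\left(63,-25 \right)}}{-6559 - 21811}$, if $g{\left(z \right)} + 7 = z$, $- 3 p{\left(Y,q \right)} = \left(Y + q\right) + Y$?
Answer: $\frac{77}{8511} \approx 0.0090471$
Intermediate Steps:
$p{\left(Y,q \right)} = - \frac{2 Y}{3} - \frac{q}{3}$ ($p{\left(Y,q \right)} = - \frac{\left(Y + q\right) + Y}{3} = - \frac{q + 2 Y}{3} = - \frac{2 Y}{3} - \frac{q}{3}$)
$g{\left(z \right)} = -7 + z$
$\frac{g{\left(-216 \right)} + p{\left(63,-25 \right)}}{-6559 - 21811} = \frac{\left(-7 - 216\right) - \frac{101}{3}}{-6559 - 21811} = \frac{-223 + \left(-42 + \frac{25}{3}\right)}{-28370} = \left(-223 - \frac{101}{3}\right) \left(- \frac{1}{28370}\right) = \left(- \frac{770}{3}\right) \left(- \frac{1}{28370}\right) = \frac{77}{8511}$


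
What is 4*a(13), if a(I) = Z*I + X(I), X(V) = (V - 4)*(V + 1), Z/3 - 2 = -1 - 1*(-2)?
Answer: 972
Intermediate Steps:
Z = 9 (Z = 6 + 3*(-1 - 1*(-2)) = 6 + 3*(-1 + 2) = 6 + 3*1 = 6 + 3 = 9)
X(V) = (1 + V)*(-4 + V) (X(V) = (-4 + V)*(1 + V) = (1 + V)*(-4 + V))
a(I) = -4 + I**2 + 6*I (a(I) = 9*I + (-4 + I**2 - 3*I) = -4 + I**2 + 6*I)
4*a(13) = 4*(-4 + 13**2 + 6*13) = 4*(-4 + 169 + 78) = 4*243 = 972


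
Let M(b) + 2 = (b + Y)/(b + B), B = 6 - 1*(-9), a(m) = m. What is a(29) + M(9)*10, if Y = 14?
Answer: 223/12 ≈ 18.583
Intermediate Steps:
B = 15 (B = 6 + 9 = 15)
M(b) = -2 + (14 + b)/(15 + b) (M(b) = -2 + (b + 14)/(b + 15) = -2 + (14 + b)/(15 + b))
a(29) + M(9)*10 = 29 + ((-16 - 1*9)/(15 + 9))*10 = 29 + ((-16 - 9)/24)*10 = 29 + ((1/24)*(-25))*10 = 29 - 25/24*10 = 29 - 125/12 = 223/12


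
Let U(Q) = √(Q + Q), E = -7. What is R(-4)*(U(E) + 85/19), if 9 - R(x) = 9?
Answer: 0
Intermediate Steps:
R(x) = 0 (R(x) = 9 - 1*9 = 9 - 9 = 0)
U(Q) = √2*√Q (U(Q) = √(2*Q) = √2*√Q)
R(-4)*(U(E) + 85/19) = 0*(√2*√(-7) + 85/19) = 0*(√2*(I*√7) + 85*(1/19)) = 0*(I*√14 + 85/19) = 0*(85/19 + I*√14) = 0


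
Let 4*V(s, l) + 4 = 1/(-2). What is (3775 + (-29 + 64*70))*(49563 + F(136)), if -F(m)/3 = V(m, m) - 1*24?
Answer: 1633301091/4 ≈ 4.0833e+8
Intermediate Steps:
V(s, l) = -9/8 (V(s, l) = -1 + (¼)/(-2) = -1 + (¼)*(-½) = -1 - ⅛ = -9/8)
F(m) = 603/8 (F(m) = -3*(-9/8 - 1*24) = -3*(-9/8 - 24) = -3*(-201/8) = 603/8)
(3775 + (-29 + 64*70))*(49563 + F(136)) = (3775 + (-29 + 64*70))*(49563 + 603/8) = (3775 + (-29 + 4480))*(397107/8) = (3775 + 4451)*(397107/8) = 8226*(397107/8) = 1633301091/4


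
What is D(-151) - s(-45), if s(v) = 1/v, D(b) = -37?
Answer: -1664/45 ≈ -36.978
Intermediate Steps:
D(-151) - s(-45) = -37 - 1/(-45) = -37 - 1*(-1/45) = -37 + 1/45 = -1664/45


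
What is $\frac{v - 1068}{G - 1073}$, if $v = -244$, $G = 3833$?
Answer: $- \frac{164}{345} \approx -0.47536$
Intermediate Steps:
$\frac{v - 1068}{G - 1073} = \frac{-244 - 1068}{3833 - 1073} = - \frac{1312}{2760} = \left(-1312\right) \frac{1}{2760} = - \frac{164}{345}$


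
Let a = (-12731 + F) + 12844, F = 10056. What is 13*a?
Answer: 132197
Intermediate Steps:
a = 10169 (a = (-12731 + 10056) + 12844 = -2675 + 12844 = 10169)
13*a = 13*10169 = 132197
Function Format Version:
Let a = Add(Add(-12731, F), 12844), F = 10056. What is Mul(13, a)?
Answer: 132197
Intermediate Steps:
a = 10169 (a = Add(Add(-12731, 10056), 12844) = Add(-2675, 12844) = 10169)
Mul(13, a) = Mul(13, 10169) = 132197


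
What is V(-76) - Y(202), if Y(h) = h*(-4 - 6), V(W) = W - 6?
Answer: 1938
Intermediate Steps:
V(W) = -6 + W
Y(h) = -10*h (Y(h) = h*(-10) = -10*h)
V(-76) - Y(202) = (-6 - 76) - (-10)*202 = -82 - 1*(-2020) = -82 + 2020 = 1938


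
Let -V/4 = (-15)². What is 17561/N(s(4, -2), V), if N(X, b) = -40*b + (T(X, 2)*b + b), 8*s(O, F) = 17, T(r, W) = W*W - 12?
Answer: 17561/42300 ≈ 0.41515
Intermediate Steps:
T(r, W) = -12 + W² (T(r, W) = W² - 12 = -12 + W²)
s(O, F) = 17/8 (s(O, F) = (⅛)*17 = 17/8)
V = -900 (V = -4*(-15)² = -4*225 = -900)
N(X, b) = -47*b (N(X, b) = -40*b + ((-12 + 2²)*b + b) = -40*b + ((-12 + 4)*b + b) = -40*b + (-8*b + b) = -40*b - 7*b = -47*b)
17561/N(s(4, -2), V) = 17561/((-47*(-900))) = 17561/42300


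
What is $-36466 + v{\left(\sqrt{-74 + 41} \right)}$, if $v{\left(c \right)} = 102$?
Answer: $-36364$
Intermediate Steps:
$-36466 + v{\left(\sqrt{-74 + 41} \right)} = -36466 + 102 = -36364$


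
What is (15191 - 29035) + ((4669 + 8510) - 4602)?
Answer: -5267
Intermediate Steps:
(15191 - 29035) + ((4669 + 8510) - 4602) = -13844 + (13179 - 4602) = -13844 + 8577 = -5267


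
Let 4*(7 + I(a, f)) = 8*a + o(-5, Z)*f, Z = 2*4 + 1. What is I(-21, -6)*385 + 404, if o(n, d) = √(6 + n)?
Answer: -38077/2 ≈ -19039.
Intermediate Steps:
Z = 9 (Z = 8 + 1 = 9)
I(a, f) = -7 + 2*a + f/4 (I(a, f) = -7 + (8*a + √(6 - 5)*f)/4 = -7 + (8*a + √1*f)/4 = -7 + (8*a + 1*f)/4 = -7 + (8*a + f)/4 = -7 + (f + 8*a)/4 = -7 + (2*a + f/4) = -7 + 2*a + f/4)
I(-21, -6)*385 + 404 = (-7 + 2*(-21) + (¼)*(-6))*385 + 404 = (-7 - 42 - 3/2)*385 + 404 = -101/2*385 + 404 = -38885/2 + 404 = -38077/2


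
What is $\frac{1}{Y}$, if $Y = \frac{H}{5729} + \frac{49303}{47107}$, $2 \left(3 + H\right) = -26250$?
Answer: $- \frac{15875059}{19762577} \approx -0.80329$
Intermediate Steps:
$H = -13128$ ($H = -3 + \frac{1}{2} \left(-26250\right) = -3 - 13125 = -13128$)
$Y = - \frac{19762577}{15875059}$ ($Y = - \frac{13128}{5729} + \frac{49303}{47107} = - \frac{19762577}{15875059} \approx -1.2449$)
$\frac{1}{Y} = \frac{1}{- \frac{19762577}{15875059}} = - \frac{15875059}{19762577}$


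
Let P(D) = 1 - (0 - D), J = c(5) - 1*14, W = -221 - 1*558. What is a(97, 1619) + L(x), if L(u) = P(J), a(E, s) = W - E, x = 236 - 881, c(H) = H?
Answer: -884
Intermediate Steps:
W = -779 (W = -221 - 558 = -779)
x = -645
J = -9 (J = 5 - 1*14 = 5 - 14 = -9)
a(E, s) = -779 - E
P(D) = 1 + D (P(D) = 1 - (-1)*D = 1 + D)
L(u) = -8 (L(u) = 1 - 9 = -8)
a(97, 1619) + L(x) = (-779 - 1*97) - 8 = (-779 - 97) - 8 = -876 - 8 = -884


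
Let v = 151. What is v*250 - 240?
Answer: 37510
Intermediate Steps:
v*250 - 240 = 151*250 - 240 = 37750 - 240 = 37510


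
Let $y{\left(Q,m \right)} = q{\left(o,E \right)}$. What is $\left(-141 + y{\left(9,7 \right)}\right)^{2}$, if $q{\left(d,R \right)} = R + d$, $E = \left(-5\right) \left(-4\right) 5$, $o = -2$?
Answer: $1849$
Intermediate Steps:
$E = 100$ ($E = 20 \cdot 5 = 100$)
$y{\left(Q,m \right)} = 98$ ($y{\left(Q,m \right)} = 100 - 2 = 98$)
$\left(-141 + y{\left(9,7 \right)}\right)^{2} = \left(-141 + 98\right)^{2} = \left(-43\right)^{2} = 1849$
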